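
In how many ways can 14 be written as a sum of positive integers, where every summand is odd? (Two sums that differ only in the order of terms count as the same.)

22

Listing the qualifying partitions of 14:
13+1
11+3
11+1+1+1
9+5
9+3+1+1
9+1+1+1+1+1
7+7
7+5+1+1
7+3+3+1
7+3+1+1+1+1
7+1+1+1+1+1+1+1
5+5+3+1
5+5+1+1+1+1
5+3+3+3
5+3+3+1+1+1
5+3+1+1+1+1+1+1
5+1+1+1+1+1+1+1+1+1
3+3+3+3+1+1
3+3+3+1+1+1+1+1
3+3+1+1+1+1+1+1+1+1
3+1+1+1+1+1+1+1+1+1+1+1
1+1+1+1+1+1+1+1+1+1+1+1+1+1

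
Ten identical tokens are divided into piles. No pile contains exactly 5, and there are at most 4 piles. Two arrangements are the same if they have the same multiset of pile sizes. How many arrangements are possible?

Enumerating:
10
9, 1
8, 2
8, 1, 1
7, 3
7, 2, 1
7, 1, 1, 1
6, 4
6, 3, 1
6, 2, 2
6, 2, 1, 1
4, 4, 2
4, 4, 1, 1
4, 3, 3
4, 3, 2, 1
4, 2, 2, 2
3, 3, 3, 1
3, 3, 2, 2
That's 18 in total.

18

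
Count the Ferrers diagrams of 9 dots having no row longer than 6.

26

A partial list (first 12 by largest part):
6 + 3
6 + 2 + 1
6 + 1 + 1 + 1
5 + 4
5 + 3 + 1
5 + 2 + 2
5 + 2 + 1 + 1
5 + 1 + 1 + 1 + 1
4 + 4 + 1
4 + 3 + 2
4 + 3 + 1 + 1
4 + 2 + 2 + 1
…and 14 more, for 26 total.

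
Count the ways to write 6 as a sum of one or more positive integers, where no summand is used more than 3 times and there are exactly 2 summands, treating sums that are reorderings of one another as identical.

3

They are:
5,1
4,2
3,3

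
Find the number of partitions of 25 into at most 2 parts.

13

The partitions of 25 that satisfy the conditions:
25
24 + 1
23 + 2
22 + 3
21 + 4
20 + 5
19 + 6
18 + 7
17 + 8
16 + 9
15 + 10
14 + 11
13 + 12
That's 13 in total.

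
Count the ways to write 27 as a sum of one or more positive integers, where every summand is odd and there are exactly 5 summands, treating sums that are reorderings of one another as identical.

There are too many to list fully; the first 12 (by largest part) are:
23,1,1,1,1
21,3,1,1,1
19,5,1,1,1
19,3,3,1,1
17,7,1,1,1
17,5,3,1,1
17,3,3,3,1
15,9,1,1,1
15,7,3,1,1
15,5,5,1,1
15,5,3,3,1
15,3,3,3,3
…and 25 more, for 37 total.

37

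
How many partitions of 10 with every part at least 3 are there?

5

Enumerating:
10
7+3
6+4
5+5
4+3+3
Counting gives 5.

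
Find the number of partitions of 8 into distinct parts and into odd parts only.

2

They are:
7, 1
5, 3
That's 2 in total.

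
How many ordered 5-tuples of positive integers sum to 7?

15

Place 4 bars in the 6 internal gaps of a row of 7 dots: C(6,4) = 15.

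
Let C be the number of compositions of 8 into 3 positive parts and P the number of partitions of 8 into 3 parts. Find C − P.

Compositions: C(7,2) = 21.
Unordered (partitions into 3 parts): 5.
Difference: 21 − 5 = 16.

16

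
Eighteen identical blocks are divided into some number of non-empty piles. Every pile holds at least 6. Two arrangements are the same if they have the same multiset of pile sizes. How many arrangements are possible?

6

Enumerating:
18
12+6
11+7
10+8
9+9
6+6+6
Counting gives 6.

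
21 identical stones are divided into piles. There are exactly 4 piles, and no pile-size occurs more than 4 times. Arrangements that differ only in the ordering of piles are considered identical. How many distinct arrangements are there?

There are 72 such partitions.

72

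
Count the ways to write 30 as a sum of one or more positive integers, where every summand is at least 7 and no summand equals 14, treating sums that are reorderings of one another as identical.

21

The partitions of 30 that satisfy the conditions:
30
23, 7
22, 8
21, 9
20, 10
19, 11
18, 12
17, 13
16, 7, 7
15, 15
15, 8, 7
13, 10, 7
13, 9, 8
12, 11, 7
12, 10, 8
12, 9, 9
11, 11, 8
11, 10, 9
10, 10, 10
9, 7, 7, 7
8, 8, 7, 7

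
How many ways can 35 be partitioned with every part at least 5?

Direct enumeration gives 150 partitions.

150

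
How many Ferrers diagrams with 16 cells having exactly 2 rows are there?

Listing the qualifying partitions of 16:
15, 1
14, 2
13, 3
12, 4
11, 5
10, 6
9, 7
8, 8

8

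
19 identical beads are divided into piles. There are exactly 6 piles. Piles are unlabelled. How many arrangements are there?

Counting exhaustively, 71 partitions satisfy the conditions.

71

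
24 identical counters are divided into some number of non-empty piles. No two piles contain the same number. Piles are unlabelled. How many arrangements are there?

122

There are 122 such partitions.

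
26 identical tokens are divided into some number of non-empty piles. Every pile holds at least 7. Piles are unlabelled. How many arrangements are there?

Listing the qualifying partitions of 26:
26
19,7
18,8
17,9
16,10
15,11
14,12
13,13
12,7,7
11,8,7
10,9,7
10,8,8
9,9,8

13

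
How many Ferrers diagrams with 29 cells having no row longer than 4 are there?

270

Counting exhaustively, 270 partitions satisfy the conditions.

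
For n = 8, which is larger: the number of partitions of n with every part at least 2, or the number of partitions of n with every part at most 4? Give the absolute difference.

8

Partitions of 8 with every part at least 2: 7.
Partitions of 8 with every part at most 4: 15.
|7 − 15| = 8.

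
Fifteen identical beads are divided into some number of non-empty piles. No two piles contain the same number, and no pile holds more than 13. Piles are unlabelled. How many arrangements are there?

25

Enumerating:
13+2
12+3
12+2+1
11+4
11+3+1
10+5
10+4+1
10+3+2
9+6
9+5+1
9+4+2
9+3+2+1
8+7
8+6+1
8+5+2
8+4+3
8+4+2+1
7+6+2
7+5+3
7+5+2+1
7+4+3+1
6+5+4
6+5+3+1
6+4+3+2
5+4+3+2+1
Counting gives 25.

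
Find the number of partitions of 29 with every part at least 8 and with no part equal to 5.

They are:
29
21,8
20,9
19,10
18,11
17,12
16,13
15,14
13,8,8
12,9,8
11,10,8
11,9,9
10,10,9
That's 13 in total.

13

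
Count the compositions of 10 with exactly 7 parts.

Equivalently, choose which 6 of the 9 gaps become plus signs: C(9,6) = 84.

84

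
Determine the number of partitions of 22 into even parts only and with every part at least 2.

56

A partial list (first 12 by largest part):
22
2,20
4,18
2,2,18
6,16
2,4,16
2,2,2,16
8,14
2,6,14
4,4,14
2,2,4,14
2,2,2,2,14
…and 44 more, for 56 total.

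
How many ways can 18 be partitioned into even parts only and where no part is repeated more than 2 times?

16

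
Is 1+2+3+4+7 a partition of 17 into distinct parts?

The parts sum to 17, and the condition 'all summands are distinct' holds.

Yes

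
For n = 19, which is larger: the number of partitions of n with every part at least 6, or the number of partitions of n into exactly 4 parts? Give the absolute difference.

Partitions of 19 with every part at least 6: 6.
Partitions of 19 into exactly 4 parts: 54.
|6 − 54| = 48.

48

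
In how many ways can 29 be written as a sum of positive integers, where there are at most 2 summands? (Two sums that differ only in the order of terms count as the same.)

15

Listing the qualifying partitions of 29:
29
28+1
27+2
26+3
25+4
24+5
23+6
22+7
21+8
20+9
19+10
18+11
17+12
16+13
15+14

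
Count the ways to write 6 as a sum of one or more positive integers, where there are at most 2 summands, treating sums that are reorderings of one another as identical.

The partitions of 6 that satisfy the conditions:
6
5, 1
4, 2
3, 3

4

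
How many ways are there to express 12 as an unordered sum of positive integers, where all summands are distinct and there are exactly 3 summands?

Listing the qualifying partitions of 12:
9+2+1
8+3+1
7+4+1
7+3+2
6+5+1
6+4+2
5+4+3
Counting gives 7.

7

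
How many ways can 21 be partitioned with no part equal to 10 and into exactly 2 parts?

Listing the qualifying partitions of 21:
1, 20
2, 19
3, 18
4, 17
5, 16
6, 15
7, 14
8, 13
9, 12
Counting gives 9.

9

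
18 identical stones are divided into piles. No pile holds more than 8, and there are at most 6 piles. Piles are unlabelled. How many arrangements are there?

116

There are 116 such partitions.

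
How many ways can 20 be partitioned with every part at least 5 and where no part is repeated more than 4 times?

13

Enumerating:
20
15+5
14+6
13+7
12+8
11+9
10+10
10+5+5
9+6+5
8+7+5
8+6+6
7+7+6
5+5+5+5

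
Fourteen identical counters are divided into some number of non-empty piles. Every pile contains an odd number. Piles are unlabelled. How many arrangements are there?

22

Enumerating:
13, 1
11, 3
11, 1, 1, 1
9, 5
9, 3, 1, 1
9, 1, 1, 1, 1, 1
7, 7
7, 5, 1, 1
7, 3, 3, 1
7, 3, 1, 1, 1, 1
7, 1, 1, 1, 1, 1, 1, 1
5, 5, 3, 1
5, 5, 1, 1, 1, 1
5, 3, 3, 3
5, 3, 3, 1, 1, 1
5, 3, 1, 1, 1, 1, 1, 1
5, 1, 1, 1, 1, 1, 1, 1, 1, 1
3, 3, 3, 3, 1, 1
3, 3, 3, 1, 1, 1, 1, 1
3, 3, 1, 1, 1, 1, 1, 1, 1, 1
3, 1, 1, 1, 1, 1, 1, 1, 1, 1, 1, 1
1, 1, 1, 1, 1, 1, 1, 1, 1, 1, 1, 1, 1, 1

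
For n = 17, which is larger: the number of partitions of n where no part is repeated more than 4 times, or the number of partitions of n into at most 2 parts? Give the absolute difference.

Partitions of 17 where no part is repeated more than 4 times: 205.
Partitions of 17 into at most 2 parts: 9.
|205 − 9| = 196.

196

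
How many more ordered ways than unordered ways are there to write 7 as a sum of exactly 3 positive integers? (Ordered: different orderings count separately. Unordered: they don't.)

11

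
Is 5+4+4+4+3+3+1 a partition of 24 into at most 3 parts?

No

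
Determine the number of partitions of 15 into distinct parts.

A partial list (first 12 by largest part):
15
1, 14
2, 13
3, 12
1, 2, 12
4, 11
1, 3, 11
5, 10
1, 4, 10
2, 3, 10
6, 9
1, 5, 9
…and 15 more, for 27 total.

27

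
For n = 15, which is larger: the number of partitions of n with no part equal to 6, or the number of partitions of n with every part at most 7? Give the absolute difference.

15

Partitions of 15 with no part equal to 6: 146.
Partitions of 15 with every part at most 7: 131.
|146 − 131| = 15.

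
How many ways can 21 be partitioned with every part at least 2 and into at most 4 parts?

Counting exhaustively, 76 partitions satisfy the conditions.

76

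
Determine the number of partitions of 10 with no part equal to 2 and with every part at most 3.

4

Enumerating:
3, 3, 3, 1
3, 3, 1, 1, 1, 1
3, 1, 1, 1, 1, 1, 1, 1
1, 1, 1, 1, 1, 1, 1, 1, 1, 1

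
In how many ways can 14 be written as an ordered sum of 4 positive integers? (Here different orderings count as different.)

Equivalently, choose which 3 of the 13 gaps become plus signs: C(13,3) = 286.

286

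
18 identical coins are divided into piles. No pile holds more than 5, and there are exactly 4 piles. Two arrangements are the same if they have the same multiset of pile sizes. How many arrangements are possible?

2

The partitions of 18 that satisfy the conditions:
3+5+5+5
4+4+5+5
That's 2 in total.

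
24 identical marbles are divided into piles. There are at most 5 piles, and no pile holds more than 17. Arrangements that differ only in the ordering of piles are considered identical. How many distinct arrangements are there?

306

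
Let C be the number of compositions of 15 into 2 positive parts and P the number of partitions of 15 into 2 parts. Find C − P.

7

Ordered (compositions into 2 parts): C(14,1) = 14.
Partitions of 15 into exactly 2 parts: 7.
Difference: 14 − 7 = 7.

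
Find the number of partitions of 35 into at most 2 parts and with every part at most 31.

14

Enumerating:
31+4
30+5
29+6
28+7
27+8
26+9
25+10
24+11
23+12
22+13
21+14
20+15
19+16
18+17
Counting gives 14.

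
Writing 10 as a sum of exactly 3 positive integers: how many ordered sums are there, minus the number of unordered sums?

28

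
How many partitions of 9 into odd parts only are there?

The partitions of 9 that satisfy the conditions:
9
7, 1, 1
5, 3, 1
5, 1, 1, 1, 1
3, 3, 3
3, 3, 1, 1, 1
3, 1, 1, 1, 1, 1, 1
1, 1, 1, 1, 1, 1, 1, 1, 1

8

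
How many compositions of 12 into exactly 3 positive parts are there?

55

A composition of 12 into 3 positive parts is chosen by placing 2 dividers among the 11 gaps between 12 units: C(11,2) = 55.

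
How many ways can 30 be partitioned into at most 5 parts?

674

Direct enumeration gives 674 partitions.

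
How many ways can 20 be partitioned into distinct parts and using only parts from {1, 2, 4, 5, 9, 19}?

2

The partitions of 20 that satisfy the conditions:
19, 1
9, 5, 4, 2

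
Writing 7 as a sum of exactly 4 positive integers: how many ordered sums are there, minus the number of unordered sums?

Ordered (compositions into 4 parts): C(6,3) = 20.
Partitions of 7 into exactly 4 parts: 3.
Difference: 20 − 3 = 17.

17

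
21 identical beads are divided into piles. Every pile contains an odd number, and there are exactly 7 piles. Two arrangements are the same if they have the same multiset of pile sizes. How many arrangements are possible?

The partitions of 21 that satisfy the conditions:
1 + 1 + 1 + 1 + 1 + 1 + 15
1 + 1 + 1 + 1 + 1 + 3 + 13
1 + 1 + 1 + 1 + 1 + 5 + 11
1 + 1 + 1 + 1 + 3 + 3 + 11
1 + 1 + 1 + 1 + 1 + 7 + 9
1 + 1 + 1 + 1 + 3 + 5 + 9
1 + 1 + 1 + 3 + 3 + 3 + 9
1 + 1 + 1 + 1 + 3 + 7 + 7
1 + 1 + 1 + 1 + 5 + 5 + 7
1 + 1 + 1 + 3 + 3 + 5 + 7
1 + 1 + 3 + 3 + 3 + 3 + 7
1 + 1 + 1 + 3 + 5 + 5 + 5
1 + 1 + 3 + 3 + 3 + 5 + 5
1 + 3 + 3 + 3 + 3 + 3 + 5
3 + 3 + 3 + 3 + 3 + 3 + 3

15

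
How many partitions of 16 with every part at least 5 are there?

Enumerating:
16
11,5
10,6
9,7
8,8
6,5,5
That's 6 in total.

6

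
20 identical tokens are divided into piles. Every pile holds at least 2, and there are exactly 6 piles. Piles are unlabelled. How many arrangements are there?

Listing the qualifying partitions of 20:
10+2+2+2+2+2
9+3+2+2+2+2
8+4+2+2+2+2
8+3+3+2+2+2
7+5+2+2+2+2
7+4+3+2+2+2
7+3+3+3+2+2
6+6+2+2+2+2
6+5+3+2+2+2
6+4+4+2+2+2
6+4+3+3+2+2
6+3+3+3+3+2
5+5+4+2+2+2
5+5+3+3+2+2
5+4+4+3+2+2
5+4+3+3+3+2
5+3+3+3+3+3
4+4+4+4+2+2
4+4+4+3+3+2
4+4+3+3+3+3

20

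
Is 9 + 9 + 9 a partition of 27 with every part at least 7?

Yes

The parts sum to 27, and the condition 'every summand is at least 7' holds.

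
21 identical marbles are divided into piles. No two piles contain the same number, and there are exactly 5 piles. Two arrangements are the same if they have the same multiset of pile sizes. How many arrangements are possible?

10

Enumerating:
11+4+3+2+1
10+5+3+2+1
9+6+3+2+1
9+5+4+2+1
8+7+3+2+1
8+6+4+2+1
8+5+4+3+1
7+6+5+2+1
7+6+4+3+1
7+5+4+3+2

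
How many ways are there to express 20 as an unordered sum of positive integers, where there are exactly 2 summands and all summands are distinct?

Enumerating:
19,1
18,2
17,3
16,4
15,5
14,6
13,7
12,8
11,9

9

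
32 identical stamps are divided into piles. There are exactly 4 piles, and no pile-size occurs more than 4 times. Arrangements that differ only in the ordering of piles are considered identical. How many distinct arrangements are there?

249

A full systematic count gives 249.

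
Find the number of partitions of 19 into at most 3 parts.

There are too many to list fully; the first 12 (by largest part) are:
19
18+1
17+2
17+1+1
16+3
16+2+1
15+4
15+3+1
15+2+2
14+5
14+4+1
14+3+2
…and 28 more, for 40 total.

40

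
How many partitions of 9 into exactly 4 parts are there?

The partitions of 9 that satisfy the conditions:
6,1,1,1
5,2,1,1
4,3,1,1
4,2,2,1
3,3,2,1
3,2,2,2
That's 6 in total.

6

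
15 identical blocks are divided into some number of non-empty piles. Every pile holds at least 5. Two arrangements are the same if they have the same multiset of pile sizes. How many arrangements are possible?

Enumerating:
15
5, 10
6, 9
7, 8
5, 5, 5

5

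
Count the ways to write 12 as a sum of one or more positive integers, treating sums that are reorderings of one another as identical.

Enumerating by decreasing first part gives 77 partitions in all.

77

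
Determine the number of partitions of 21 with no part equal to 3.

407

A full systematic count gives 407.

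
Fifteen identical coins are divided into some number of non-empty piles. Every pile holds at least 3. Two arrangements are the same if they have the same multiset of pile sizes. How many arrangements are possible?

17

Listing the qualifying partitions of 15:
15
12,3
11,4
10,5
9,6
9,3,3
8,7
8,4,3
7,5,3
7,4,4
6,6,3
6,5,4
6,3,3,3
5,5,5
5,4,3,3
4,4,4,3
3,3,3,3,3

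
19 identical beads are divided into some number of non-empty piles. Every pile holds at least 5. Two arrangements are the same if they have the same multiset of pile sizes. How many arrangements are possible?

Enumerating:
19
14, 5
13, 6
12, 7
11, 8
10, 9
9, 5, 5
8, 6, 5
7, 7, 5
7, 6, 6
Counting gives 10.

10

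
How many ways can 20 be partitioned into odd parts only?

64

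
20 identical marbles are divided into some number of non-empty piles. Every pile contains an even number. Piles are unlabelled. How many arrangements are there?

42

A partial list (first 12 by largest part):
20
18+2
16+4
16+2+2
14+6
14+4+2
14+2+2+2
12+8
12+6+2
12+4+4
12+4+2+2
12+2+2+2+2
…and 30 more, for 42 total.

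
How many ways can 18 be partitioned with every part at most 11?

355

Direct enumeration gives 355 partitions.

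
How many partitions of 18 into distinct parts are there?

A partial list (first 12 by largest part):
18
17,1
16,2
15,3
15,2,1
14,4
14,3,1
13,5
13,4,1
13,3,2
12,6
12,5,1
…and 34 more, for 46 total.

46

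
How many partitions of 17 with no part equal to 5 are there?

Systematic enumeration (by largest part, then next-largest, …) yields 220.

220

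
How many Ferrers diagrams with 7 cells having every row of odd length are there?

5

They are:
7
5, 1, 1
3, 3, 1
3, 1, 1, 1, 1
1, 1, 1, 1, 1, 1, 1
Counting gives 5.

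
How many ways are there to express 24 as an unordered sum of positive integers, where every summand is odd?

Direct enumeration gives 122 partitions.

122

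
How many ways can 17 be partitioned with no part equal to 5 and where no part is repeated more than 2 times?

74

Enumerating by decreasing first part gives 74 partitions in all.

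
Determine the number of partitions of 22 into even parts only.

There are too many to list fully; the first 12 (by largest part) are:
22
2,20
4,18
2,2,18
6,16
2,4,16
2,2,2,16
8,14
2,6,14
4,4,14
2,2,4,14
2,2,2,2,14
…and 44 more, for 56 total.

56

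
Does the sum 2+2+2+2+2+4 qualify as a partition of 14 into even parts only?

Yes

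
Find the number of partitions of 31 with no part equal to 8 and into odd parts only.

Counting exhaustively, 340 partitions satisfy the conditions.

340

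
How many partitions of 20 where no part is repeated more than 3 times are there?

Systematic enumeration (by largest part, then next-largest, …) yields 320.

320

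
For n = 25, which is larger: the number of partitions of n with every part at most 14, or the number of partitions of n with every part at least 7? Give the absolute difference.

1808

Partitions of 25 with every part at most 14: 1819.
Partitions of 25 with every part at least 7: 11.
|1819 − 11| = 1808.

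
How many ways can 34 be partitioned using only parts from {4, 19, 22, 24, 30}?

2

Enumerating:
30 + 4
22 + 4 + 4 + 4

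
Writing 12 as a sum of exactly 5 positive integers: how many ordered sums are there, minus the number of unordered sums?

Compositions: C(11,4) = 330.
Unordered (partitions into 5 parts): 13.
Difference: 330 − 13 = 317.

317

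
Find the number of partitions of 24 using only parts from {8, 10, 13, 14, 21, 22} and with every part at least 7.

Listing the qualifying partitions of 24:
14, 10
8, 8, 8
That's 2 in total.

2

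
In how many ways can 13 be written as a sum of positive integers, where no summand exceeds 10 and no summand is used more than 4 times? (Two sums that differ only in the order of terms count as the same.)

72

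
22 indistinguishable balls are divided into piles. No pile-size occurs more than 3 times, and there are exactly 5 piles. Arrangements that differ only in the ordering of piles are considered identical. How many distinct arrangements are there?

114

Enumerating by decreasing first part gives 114 partitions in all.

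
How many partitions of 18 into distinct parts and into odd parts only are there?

They are:
17+1
15+3
13+5
11+7
9+5+3+1

5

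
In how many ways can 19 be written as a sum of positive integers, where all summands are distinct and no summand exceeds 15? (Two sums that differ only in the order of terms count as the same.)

A partial list (first 12 by largest part):
15,4
15,3,1
14,5
14,4,1
14,3,2
13,6
13,5,1
13,4,2
13,3,2,1
12,7
12,6,1
12,5,2
…and 37 more, for 49 total.

49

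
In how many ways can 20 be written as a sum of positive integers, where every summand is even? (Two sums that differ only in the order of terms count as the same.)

42

A partial list (first 12 by largest part):
20
18,2
16,4
16,2,2
14,6
14,4,2
14,2,2,2
12,8
12,6,2
12,4,4
12,4,2,2
12,2,2,2,2
…and 30 more, for 42 total.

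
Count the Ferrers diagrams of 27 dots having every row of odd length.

192

Enumerating by decreasing first part gives 192 partitions in all.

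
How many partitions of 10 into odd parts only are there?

10

The partitions of 10 that satisfy the conditions:
9 + 1
7 + 3
7 + 1 + 1 + 1
5 + 5
5 + 3 + 1 + 1
5 + 1 + 1 + 1 + 1 + 1
3 + 3 + 3 + 1
3 + 3 + 1 + 1 + 1 + 1
3 + 1 + 1 + 1 + 1 + 1 + 1 + 1
1 + 1 + 1 + 1 + 1 + 1 + 1 + 1 + 1 + 1
That's 10 in total.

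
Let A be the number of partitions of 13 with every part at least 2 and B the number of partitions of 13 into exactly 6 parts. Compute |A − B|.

10

Partitions of 13 with every part at least 2: 24.
Partitions of 13 into exactly 6 parts: 14.
|24 − 14| = 10.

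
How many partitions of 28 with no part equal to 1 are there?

708

There are 708 such partitions.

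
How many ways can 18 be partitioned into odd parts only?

46

A partial list (first 12 by largest part):
17,1
15,3
15,1,1,1
13,5
13,3,1,1
13,1,1,1,1,1
11,7
11,5,1,1
11,3,3,1
11,3,1,1,1,1
11,1,1,1,1,1,1,1
9,9
…and 34 more, for 46 total.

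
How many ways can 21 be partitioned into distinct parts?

There are 76 such partitions.

76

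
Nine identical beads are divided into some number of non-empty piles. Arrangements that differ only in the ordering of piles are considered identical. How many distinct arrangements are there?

30

A partial list (first 12 by largest part):
9
8, 1
7, 2
7, 1, 1
6, 3
6, 2, 1
6, 1, 1, 1
5, 4
5, 3, 1
5, 2, 2
5, 2, 1, 1
5, 1, 1, 1, 1
…and 18 more, for 30 total.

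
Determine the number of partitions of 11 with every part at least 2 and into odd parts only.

They are:
11
5+3+3
Counting gives 2.

2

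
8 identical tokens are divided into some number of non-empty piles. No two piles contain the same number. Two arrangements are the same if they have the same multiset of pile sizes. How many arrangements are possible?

Enumerating:
8
7+1
6+2
5+3
5+2+1
4+3+1

6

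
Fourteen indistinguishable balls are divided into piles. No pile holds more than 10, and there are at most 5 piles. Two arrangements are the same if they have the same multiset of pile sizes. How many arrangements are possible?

63

There are too many to list fully; the first 12 (by largest part) are:
10 + 4
10 + 3 + 1
10 + 2 + 2
10 + 2 + 1 + 1
10 + 1 + 1 + 1 + 1
9 + 5
9 + 4 + 1
9 + 3 + 2
9 + 3 + 1 + 1
9 + 2 + 2 + 1
9 + 2 + 1 + 1 + 1
8 + 6
…and 51 more, for 63 total.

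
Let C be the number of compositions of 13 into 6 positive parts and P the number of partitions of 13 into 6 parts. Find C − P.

778

Ordered (compositions into 6 parts): C(12,5) = 792.
Partitions of 13 into exactly 6 parts: 14.
Difference: 792 − 14 = 778.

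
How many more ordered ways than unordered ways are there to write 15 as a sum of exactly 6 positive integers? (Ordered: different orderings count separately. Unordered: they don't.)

Compositions: C(14,5) = 2002.
Partitions of 15 into exactly 6 parts: 26.
Difference: 2002 − 26 = 1976.

1976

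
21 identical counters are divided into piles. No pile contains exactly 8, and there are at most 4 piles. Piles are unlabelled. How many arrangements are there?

99

Enumerating by decreasing first part gives 99 partitions in all.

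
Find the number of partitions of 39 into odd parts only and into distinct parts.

There are too many to list fully; the first 12 (by largest part) are:
39
35,3,1
33,5,1
31,7,1
31,5,3
29,9,1
29,7,3
27,11,1
27,9,3
27,7,5
25,13,1
25,11,3
…and 29 more, for 41 total.

41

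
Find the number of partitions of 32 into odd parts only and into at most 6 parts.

A full systematic count gives 126.

126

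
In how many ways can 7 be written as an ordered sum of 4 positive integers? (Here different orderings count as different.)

20

A composition of 7 into 4 positive parts is chosen by placing 3 dividers among the 6 gaps between 7 units: C(6,3) = 20.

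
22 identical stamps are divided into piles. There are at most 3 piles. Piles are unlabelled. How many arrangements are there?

There are too many to list fully; the first 12 (by largest part) are:
22
21,1
20,2
20,1,1
19,3
19,2,1
18,4
18,3,1
18,2,2
17,5
17,4,1
17,3,2
…and 40 more, for 52 total.

52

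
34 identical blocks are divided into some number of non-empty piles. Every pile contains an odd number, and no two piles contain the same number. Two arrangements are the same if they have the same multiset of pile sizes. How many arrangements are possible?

26

A partial list (first 12 by largest part):
33+1
31+3
29+5
27+7
25+9
25+5+3+1
23+11
23+7+3+1
21+13
21+9+3+1
21+7+5+1
19+15
…and 14 more, for 26 total.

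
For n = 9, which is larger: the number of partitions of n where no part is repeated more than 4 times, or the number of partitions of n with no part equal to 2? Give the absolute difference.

10

Partitions of 9 where no part is repeated more than 4 times: 25.
Partitions of 9 with no part equal to 2: 15.
|25 − 15| = 10.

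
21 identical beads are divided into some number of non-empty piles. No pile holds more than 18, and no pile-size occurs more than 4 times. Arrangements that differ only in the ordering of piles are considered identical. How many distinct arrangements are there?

501

Enumerating by decreasing first part gives 501 partitions in all.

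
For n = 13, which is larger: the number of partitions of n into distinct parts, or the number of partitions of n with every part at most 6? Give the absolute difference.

Partitions of 13 into distinct parts: 18.
Partitions of 13 with every part at most 6: 71.
|18 − 71| = 53.

53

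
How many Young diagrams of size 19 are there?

490

Direct enumeration gives 490 partitions.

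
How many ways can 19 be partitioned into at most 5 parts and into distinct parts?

54

There are too many to list fully; the first 12 (by largest part) are:
19
1 + 18
2 + 17
3 + 16
1 + 2 + 16
4 + 15
1 + 3 + 15
5 + 14
1 + 4 + 14
2 + 3 + 14
6 + 13
1 + 5 + 13
…and 42 more, for 54 total.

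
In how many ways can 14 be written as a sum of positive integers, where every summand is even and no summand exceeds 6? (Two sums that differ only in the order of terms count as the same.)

The partitions of 14 that satisfy the conditions:
2+6+6
4+4+6
2+2+4+6
2+2+2+2+6
2+4+4+4
2+2+2+4+4
2+2+2+2+2+4
2+2+2+2+2+2+2

8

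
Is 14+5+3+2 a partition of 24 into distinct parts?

Yes

The parts sum to 24, and the condition 'all summands are distinct' holds.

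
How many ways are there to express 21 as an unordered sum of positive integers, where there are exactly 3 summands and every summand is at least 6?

3

They are:
6 + 6 + 9
6 + 7 + 8
7 + 7 + 7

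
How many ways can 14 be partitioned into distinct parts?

22

Enumerating:
14
1,13
2,12
3,11
1,2,11
4,10
1,3,10
5,9
1,4,9
2,3,9
6,8
1,5,8
2,4,8
1,2,3,8
1,6,7
2,5,7
3,4,7
1,2,4,7
3,5,6
1,2,5,6
1,3,4,6
2,3,4,5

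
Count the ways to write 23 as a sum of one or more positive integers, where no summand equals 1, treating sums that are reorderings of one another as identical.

Counting exhaustively, 253 partitions satisfy the conditions.

253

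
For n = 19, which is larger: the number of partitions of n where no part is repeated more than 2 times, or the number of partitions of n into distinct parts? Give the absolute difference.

109

Partitions of 19 where no part is repeated more than 2 times: 163.
Partitions of 19 into distinct parts: 54.
|163 − 54| = 109.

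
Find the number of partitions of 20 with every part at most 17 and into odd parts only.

63

There are too many to list fully; the first 12 (by largest part) are:
17, 3
17, 1, 1, 1
15, 5
15, 3, 1, 1
15, 1, 1, 1, 1, 1
13, 7
13, 5, 1, 1
13, 3, 3, 1
13, 3, 1, 1, 1, 1
13, 1, 1, 1, 1, 1, 1, 1
11, 9
11, 7, 1, 1
…and 51 more, for 63 total.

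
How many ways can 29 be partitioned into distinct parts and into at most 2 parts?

15

Enumerating:
29
28,1
27,2
26,3
25,4
24,5
23,6
22,7
21,8
20,9
19,10
18,11
17,12
16,13
15,14
That's 15 in total.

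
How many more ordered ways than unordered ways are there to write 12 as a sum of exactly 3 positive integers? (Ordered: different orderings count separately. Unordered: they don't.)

Compositions: C(11,2) = 55.
Partitions of 12 into exactly 3 parts: 12.
Difference: 55 − 12 = 43.

43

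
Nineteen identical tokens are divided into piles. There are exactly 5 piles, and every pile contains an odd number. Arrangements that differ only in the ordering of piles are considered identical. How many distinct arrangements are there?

13

They are:
15+1+1+1+1
13+3+1+1+1
11+5+1+1+1
11+3+3+1+1
9+7+1+1+1
9+5+3+1+1
9+3+3+3+1
7+7+3+1+1
7+5+5+1+1
7+5+3+3+1
7+3+3+3+3
5+5+5+3+1
5+5+3+3+3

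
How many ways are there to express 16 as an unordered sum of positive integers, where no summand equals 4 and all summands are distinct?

They are:
16
1+15
2+14
3+13
1+2+13
1+3+12
5+11
2+3+11
6+10
1+5+10
1+2+3+10
7+9
1+6+9
2+5+9
1+7+8
2+6+8
3+5+8
1+2+5+8
3+6+7
1+2+6+7
1+3+5+7
2+3+5+6

22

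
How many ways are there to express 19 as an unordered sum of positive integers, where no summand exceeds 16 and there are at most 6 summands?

231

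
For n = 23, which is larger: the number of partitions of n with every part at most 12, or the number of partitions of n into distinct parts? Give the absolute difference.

1012

Partitions of 23 with every part at most 12: 1116.
Partitions of 23 into distinct parts: 104.
|1116 − 104| = 1012.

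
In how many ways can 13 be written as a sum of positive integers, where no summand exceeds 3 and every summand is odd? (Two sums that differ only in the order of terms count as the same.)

5

Listing the qualifying partitions of 13:
3 + 3 + 3 + 3 + 1
3 + 3 + 3 + 1 + 1 + 1 + 1
3 + 3 + 1 + 1 + 1 + 1 + 1 + 1 + 1
3 + 1 + 1 + 1 + 1 + 1 + 1 + 1 + 1 + 1 + 1
1 + 1 + 1 + 1 + 1 + 1 + 1 + 1 + 1 + 1 + 1 + 1 + 1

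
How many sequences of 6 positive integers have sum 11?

252

Equivalently, choose which 5 of the 10 gaps become plus signs: C(10,5) = 252.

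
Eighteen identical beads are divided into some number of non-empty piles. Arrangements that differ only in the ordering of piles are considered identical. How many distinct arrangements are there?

A full systematic count gives 385.

385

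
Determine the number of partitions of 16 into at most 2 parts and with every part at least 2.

8

They are:
16
2, 14
3, 13
4, 12
5, 11
6, 10
7, 9
8, 8
That's 8 in total.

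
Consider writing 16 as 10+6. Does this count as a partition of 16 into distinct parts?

The parts sum to 16, and the condition 'all summands are distinct' holds.

Yes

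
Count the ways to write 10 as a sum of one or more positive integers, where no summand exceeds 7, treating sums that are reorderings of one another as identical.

38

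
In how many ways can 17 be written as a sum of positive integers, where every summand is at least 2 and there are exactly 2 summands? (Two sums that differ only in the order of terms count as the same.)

Enumerating:
2 + 15
3 + 14
4 + 13
5 + 12
6 + 11
7 + 10
8 + 9

7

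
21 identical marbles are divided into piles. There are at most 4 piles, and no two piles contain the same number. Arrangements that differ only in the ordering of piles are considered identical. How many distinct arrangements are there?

65

A partial list (first 12 by largest part):
21
20 + 1
19 + 2
18 + 3
18 + 2 + 1
17 + 4
17 + 3 + 1
16 + 5
16 + 4 + 1
16 + 3 + 2
15 + 6
15 + 5 + 1
…and 53 more, for 65 total.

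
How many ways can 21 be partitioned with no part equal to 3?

407

Systematic enumeration (by largest part, then next-largest, …) yields 407.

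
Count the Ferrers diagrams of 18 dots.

385

There are 385 such partitions.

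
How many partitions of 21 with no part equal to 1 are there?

165

Direct enumeration gives 165 partitions.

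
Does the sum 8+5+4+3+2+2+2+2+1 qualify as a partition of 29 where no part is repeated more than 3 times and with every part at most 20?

No

The parts sum to 29, and the condition 'no summand is used more than 3 times' is violated.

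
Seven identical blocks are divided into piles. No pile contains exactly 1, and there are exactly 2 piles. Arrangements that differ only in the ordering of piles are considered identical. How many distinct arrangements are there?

2

They are:
5,2
4,3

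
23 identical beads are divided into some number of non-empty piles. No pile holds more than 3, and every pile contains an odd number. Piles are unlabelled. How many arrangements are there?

8

Listing the qualifying partitions of 23:
3, 3, 3, 3, 3, 3, 3, 1, 1
3, 3, 3, 3, 3, 3, 1, 1, 1, 1, 1
3, 3, 3, 3, 3, 1, 1, 1, 1, 1, 1, 1, 1
3, 3, 3, 3, 1, 1, 1, 1, 1, 1, 1, 1, 1, 1, 1
3, 3, 3, 1, 1, 1, 1, 1, 1, 1, 1, 1, 1, 1, 1, 1, 1
3, 3, 1, 1, 1, 1, 1, 1, 1, 1, 1, 1, 1, 1, 1, 1, 1, 1, 1
3, 1, 1, 1, 1, 1, 1, 1, 1, 1, 1, 1, 1, 1, 1, 1, 1, 1, 1, 1, 1
1, 1, 1, 1, 1, 1, 1, 1, 1, 1, 1, 1, 1, 1, 1, 1, 1, 1, 1, 1, 1, 1, 1
Counting gives 8.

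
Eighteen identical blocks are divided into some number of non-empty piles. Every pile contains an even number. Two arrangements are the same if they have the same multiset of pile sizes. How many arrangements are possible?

30

There are too many to list fully; the first 12 (by largest part) are:
18
16 + 2
14 + 4
14 + 2 + 2
12 + 6
12 + 4 + 2
12 + 2 + 2 + 2
10 + 8
10 + 6 + 2
10 + 4 + 4
10 + 4 + 2 + 2
10 + 2 + 2 + 2 + 2
…and 18 more, for 30 total.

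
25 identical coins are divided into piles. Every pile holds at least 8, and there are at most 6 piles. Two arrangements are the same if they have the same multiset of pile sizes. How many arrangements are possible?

7

They are:
25
17 + 8
16 + 9
15 + 10
14 + 11
13 + 12
9 + 8 + 8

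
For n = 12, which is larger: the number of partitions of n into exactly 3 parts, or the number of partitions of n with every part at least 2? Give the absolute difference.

9

Partitions of 12 into exactly 3 parts: 12.
Partitions of 12 with every part at least 2: 21.
|12 − 21| = 9.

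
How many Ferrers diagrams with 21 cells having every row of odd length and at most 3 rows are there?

13

Enumerating:
21
19,1,1
17,3,1
15,5,1
15,3,3
13,7,1
13,5,3
11,9,1
11,7,3
11,5,5
9,9,3
9,7,5
7,7,7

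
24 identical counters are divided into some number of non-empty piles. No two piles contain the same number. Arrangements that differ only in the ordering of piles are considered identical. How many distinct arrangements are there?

122

Enumerating by decreasing first part gives 122 partitions in all.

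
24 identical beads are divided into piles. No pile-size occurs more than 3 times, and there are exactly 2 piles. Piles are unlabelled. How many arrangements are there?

12

They are:
23+1
22+2
21+3
20+4
19+5
18+6
17+7
16+8
15+9
14+10
13+11
12+12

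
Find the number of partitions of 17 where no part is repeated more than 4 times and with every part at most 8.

There are 145 such partitions.

145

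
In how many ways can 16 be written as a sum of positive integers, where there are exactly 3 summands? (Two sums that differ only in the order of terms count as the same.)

Enumerating:
14+1+1
13+2+1
12+3+1
12+2+2
11+4+1
11+3+2
10+5+1
10+4+2
10+3+3
9+6+1
9+5+2
9+4+3
8+7+1
8+6+2
8+5+3
8+4+4
7+7+2
7+6+3
7+5+4
6+6+4
6+5+5

21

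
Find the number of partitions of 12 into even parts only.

They are:
12
10+2
8+4
8+2+2
6+6
6+4+2
6+2+2+2
4+4+4
4+4+2+2
4+2+2+2+2
2+2+2+2+2+2
That's 11 in total.

11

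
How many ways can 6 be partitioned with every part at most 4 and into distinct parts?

2

Listing the qualifying partitions of 6:
4,2
3,2,1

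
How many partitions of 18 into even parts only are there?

30

There are too many to list fully; the first 12 (by largest part) are:
18
16, 2
14, 4
14, 2, 2
12, 6
12, 4, 2
12, 2, 2, 2
10, 8
10, 6, 2
10, 4, 4
10, 4, 2, 2
10, 2, 2, 2, 2
…and 18 more, for 30 total.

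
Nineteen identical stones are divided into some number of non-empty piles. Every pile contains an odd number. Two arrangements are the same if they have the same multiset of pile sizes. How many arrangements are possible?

54

A partial list (first 12 by largest part):
19
17, 1, 1
15, 3, 1
15, 1, 1, 1, 1
13, 5, 1
13, 3, 3
13, 3, 1, 1, 1
13, 1, 1, 1, 1, 1, 1
11, 7, 1
11, 5, 3
11, 5, 1, 1, 1
11, 3, 3, 1, 1
…and 42 more, for 54 total.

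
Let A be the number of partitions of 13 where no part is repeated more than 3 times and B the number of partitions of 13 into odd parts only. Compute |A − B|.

46

Partitions of 13 where no part is repeated more than 3 times: 64.
Partitions of 13 into odd parts only: 18.
|64 − 18| = 46.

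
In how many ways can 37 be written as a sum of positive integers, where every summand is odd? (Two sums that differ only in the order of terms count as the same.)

760

A full systematic count gives 760.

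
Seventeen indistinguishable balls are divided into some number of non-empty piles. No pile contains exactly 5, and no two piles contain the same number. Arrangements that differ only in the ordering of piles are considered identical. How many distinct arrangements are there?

A partial list (first 12 by largest part):
17
1 + 16
2 + 15
3 + 14
1 + 2 + 14
4 + 13
1 + 3 + 13
1 + 4 + 12
2 + 3 + 12
6 + 11
2 + 4 + 11
1 + 2 + 3 + 11
…and 15 more, for 27 total.

27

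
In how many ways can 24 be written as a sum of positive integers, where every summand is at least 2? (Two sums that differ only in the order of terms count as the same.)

Systematic enumeration (by largest part, then next-largest, …) yields 320.

320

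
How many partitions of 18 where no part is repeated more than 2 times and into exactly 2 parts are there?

9

Listing the qualifying partitions of 18:
17, 1
16, 2
15, 3
14, 4
13, 5
12, 6
11, 7
10, 8
9, 9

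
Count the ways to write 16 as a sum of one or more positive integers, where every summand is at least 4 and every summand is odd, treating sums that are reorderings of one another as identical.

2

They are:
11,5
9,7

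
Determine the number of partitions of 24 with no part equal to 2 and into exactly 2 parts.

Listing the qualifying partitions of 24:
23 + 1
21 + 3
20 + 4
19 + 5
18 + 6
17 + 7
16 + 8
15 + 9
14 + 10
13 + 11
12 + 12

11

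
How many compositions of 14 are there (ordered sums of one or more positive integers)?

8192

Each of the 13 gaps between 14 units is either a break or not: 2^13 = 8192.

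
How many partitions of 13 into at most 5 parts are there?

57

There are too many to list fully; the first 12 (by largest part) are:
13
1 + 12
2 + 11
1 + 1 + 11
3 + 10
1 + 2 + 10
1 + 1 + 1 + 10
4 + 9
1 + 3 + 9
2 + 2 + 9
1 + 1 + 2 + 9
1 + 1 + 1 + 1 + 9
…and 45 more, for 57 total.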